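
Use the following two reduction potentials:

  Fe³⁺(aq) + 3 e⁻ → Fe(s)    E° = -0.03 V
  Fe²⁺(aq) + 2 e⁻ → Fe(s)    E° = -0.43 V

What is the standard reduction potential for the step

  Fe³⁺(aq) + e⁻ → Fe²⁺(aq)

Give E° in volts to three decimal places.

+0.770 V

Sequential free energies add, so n₃E°₃ = n₁E°₁ + n₂E°₂.
With n₃ = 3, and the known step contributing 2×(-0.43) V, the unknown satisfies 1·E° = 3×(-0.03) − 2×(-0.43) = +0.770.
E° = +0.770 / 1 = +0.770 V.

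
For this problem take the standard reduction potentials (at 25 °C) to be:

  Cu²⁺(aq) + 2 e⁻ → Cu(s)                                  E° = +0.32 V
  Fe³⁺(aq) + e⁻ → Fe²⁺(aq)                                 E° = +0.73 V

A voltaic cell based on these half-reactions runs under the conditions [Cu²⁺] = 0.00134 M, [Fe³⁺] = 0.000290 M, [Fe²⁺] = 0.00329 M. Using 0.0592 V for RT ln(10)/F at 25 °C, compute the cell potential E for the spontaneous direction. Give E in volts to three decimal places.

+0.433 V

Fe³⁺/Fe²⁺ is the cathode (higher E°), Cu²⁺/Cu the anode: E°cell = +0.73 − (+0.32) = +0.41 V, n = 2.
Overall: 2 Fe³⁺(aq) + Cu(s) → 2 Fe²⁺(aq) + Cu²⁺(aq)
Q = [Fe²⁺]^2·[Cu²⁺] / ([Fe³⁺]^2); log Q = -0.763.
E = E° − (0.0592/n) log Q = +0.41 − (0.0592/2)(-0.763) = +0.433 V.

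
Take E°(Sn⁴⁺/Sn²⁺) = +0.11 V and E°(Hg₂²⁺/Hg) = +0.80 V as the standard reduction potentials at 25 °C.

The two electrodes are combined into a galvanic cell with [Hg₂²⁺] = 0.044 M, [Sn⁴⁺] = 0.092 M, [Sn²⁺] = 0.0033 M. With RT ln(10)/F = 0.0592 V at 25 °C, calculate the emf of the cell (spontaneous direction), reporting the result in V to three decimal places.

Hg₂²⁺/Hg is the cathode (higher E°), Sn⁴⁺/Sn²⁺ the anode: E°cell = +0.80 − (+0.11) = +0.69 V, n = 2.
Overall: Hg₂²⁺(aq) + Sn²⁺(aq) → 2 Hg(l) + Sn⁴⁺(aq)
Q = [Sn⁴⁺] / ([Hg₂²⁺]·[Sn²⁺]); log Q = 2.802.
E = E° − (0.0592/n) log Q = +0.69 − (0.0592/2)(2.802) = +0.607 V.

+0.607 V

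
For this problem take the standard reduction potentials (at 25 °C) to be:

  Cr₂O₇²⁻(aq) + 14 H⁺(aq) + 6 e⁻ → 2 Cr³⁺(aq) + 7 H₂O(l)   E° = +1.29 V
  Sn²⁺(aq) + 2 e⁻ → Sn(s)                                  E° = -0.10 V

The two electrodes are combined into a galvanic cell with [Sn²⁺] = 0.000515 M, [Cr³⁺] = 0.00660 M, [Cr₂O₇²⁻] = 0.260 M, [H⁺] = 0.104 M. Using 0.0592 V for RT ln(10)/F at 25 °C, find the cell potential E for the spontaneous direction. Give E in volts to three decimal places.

Cr₂O₇²⁻/Cr³⁺ is the cathode (higher E°), Sn²⁺/Sn the anode: E°cell = +1.29 − (-0.10) = +1.39 V, n = 6.
Overall: Cr₂O₇²⁻(aq) + 14 H⁺(aq) + 3 Sn(s) → 2 Cr³⁺(aq) + 7 H₂O(l) + 3 Sn²⁺(aq)
Q = [Cr³⁺]^2·[Sn²⁺]^3 / ([Cr₂O₇²⁻]·[H⁺]^14); log Q = 0.121.
E = E° − (0.0592/n) log Q = +1.39 − (0.0592/6)(0.121) = +1.389 V.

+1.389 V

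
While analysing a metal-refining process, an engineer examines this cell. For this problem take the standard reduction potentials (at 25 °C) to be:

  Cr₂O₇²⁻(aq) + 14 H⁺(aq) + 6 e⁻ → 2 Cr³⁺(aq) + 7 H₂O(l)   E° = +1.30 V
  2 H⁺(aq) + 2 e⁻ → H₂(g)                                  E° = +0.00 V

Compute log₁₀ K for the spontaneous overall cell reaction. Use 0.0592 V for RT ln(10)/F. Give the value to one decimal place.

131.8

Cathode: Cr₂O₇²⁻/Cr³⁺; anode: H⁺/H₂. E°cell = +1.30 V, n = 6.
log K = nE°cell / 0.0592 = (6)(+1.30) / 0.0592 = 131.8.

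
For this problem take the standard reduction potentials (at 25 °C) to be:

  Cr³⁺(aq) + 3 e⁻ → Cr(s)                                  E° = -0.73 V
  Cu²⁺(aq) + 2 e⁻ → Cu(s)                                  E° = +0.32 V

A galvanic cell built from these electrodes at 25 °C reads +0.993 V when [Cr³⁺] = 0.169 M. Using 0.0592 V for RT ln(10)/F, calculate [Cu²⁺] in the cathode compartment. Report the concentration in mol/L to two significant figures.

0.0036 M

Cu²⁺/Cu is the cathode, Cr³⁺/Cr the anode: E°cell = +1.05 V, n = 6.
Overall reaction: 3 Cu²⁺(aq) + 2 Cr(s) → 3 Cu(s) + 2 Cr³⁺(aq); Q = [Cr³⁺]^2/[Cu²⁺]^3.
From E = E° − (0.0592/n) log Q: log Q = (E° − E)·n/0.0592 = (+1.05 − (+0.993))·6/0.0592 = 5.7770.
So 3·log[Cu²⁺] = 2·log(0.169) − log Q = -1.5442 − (5.7770) = -7.3212; log[Cu²⁺] = -7.3212 / 3 = -2.4404; [Cu²⁺] = 10^(-2.4404) ≈ 0.0036 M.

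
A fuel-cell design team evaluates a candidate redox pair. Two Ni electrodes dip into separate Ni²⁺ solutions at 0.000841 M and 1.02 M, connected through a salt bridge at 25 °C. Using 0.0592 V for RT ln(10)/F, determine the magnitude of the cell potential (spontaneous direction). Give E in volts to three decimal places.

For a concentration cell E°cell = 0. The 1.02 M side is the cathode (reduction is favoured where [Ni²⁺] is higher).
With n = 2, E = −(0.0592/2) log([Ni²⁺]ₐₙ/[Ni²⁺]꜀ₐₜ) = −(0.0592/2) log(0.000841/1.02) = −(0.0592/2)(-3.084) = +0.091 V.

+0.091 V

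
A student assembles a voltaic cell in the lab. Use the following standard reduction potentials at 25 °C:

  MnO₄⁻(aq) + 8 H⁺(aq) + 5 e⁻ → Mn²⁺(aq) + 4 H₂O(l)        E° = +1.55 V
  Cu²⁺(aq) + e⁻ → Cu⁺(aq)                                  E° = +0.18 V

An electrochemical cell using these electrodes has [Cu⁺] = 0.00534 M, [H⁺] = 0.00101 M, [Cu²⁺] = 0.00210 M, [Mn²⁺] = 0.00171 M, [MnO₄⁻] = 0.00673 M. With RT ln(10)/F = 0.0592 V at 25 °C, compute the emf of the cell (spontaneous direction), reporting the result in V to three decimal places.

+1.117 V

MnO₄⁻/Mn²⁺ is the cathode (higher E°), Cu²⁺/Cu⁺ the anode: E°cell = +1.55 − (+0.18) = +1.37 V, n = 5.
Overall: MnO₄⁻(aq) + 8 H⁺(aq) + 5 Cu⁺(aq) → Mn²⁺(aq) + 4 H₂O(l) + 5 Cu²⁺(aq)
Q = [Mn²⁺]·[Cu²⁺]^5 / ([MnO₄⁻]·[H⁺]^8·[Cu⁺]^5); log Q = 21.344.
E = E° − (0.0592/n) log Q = +1.37 − (0.0592/5)(21.344) = +1.117 V.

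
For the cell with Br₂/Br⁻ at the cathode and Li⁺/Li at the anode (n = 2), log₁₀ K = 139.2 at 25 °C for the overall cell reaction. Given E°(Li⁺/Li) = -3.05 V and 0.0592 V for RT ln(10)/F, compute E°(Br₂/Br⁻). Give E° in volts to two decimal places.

+1.07 V

E°cell = (0.0592/n)·log K = (0.0592/2)(139.2) = +4.120 V.
Since Br₂/Br⁻ is the cathode and Li⁺/Li the anode, E°cell = E°(Br₂/Br⁻) − E°(Li⁺/Li).
So E°(Br₂/Br⁻) = E°cell + E°(Li⁺/Li) = +4.120 + (-3.05) = +1.07 V.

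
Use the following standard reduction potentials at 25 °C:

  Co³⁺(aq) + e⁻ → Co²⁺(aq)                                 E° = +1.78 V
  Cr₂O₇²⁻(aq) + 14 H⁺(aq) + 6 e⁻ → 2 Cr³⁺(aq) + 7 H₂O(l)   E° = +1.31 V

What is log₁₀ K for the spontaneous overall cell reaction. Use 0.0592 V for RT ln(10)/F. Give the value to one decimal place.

47.6

Cathode: Co³⁺/Co²⁺; anode: Cr₂O₇²⁻/Cr³⁺. E°cell = +0.47 V, n = 6.
log K = nE°cell / 0.0592 = (6)(+0.47) / 0.0592 = 47.6.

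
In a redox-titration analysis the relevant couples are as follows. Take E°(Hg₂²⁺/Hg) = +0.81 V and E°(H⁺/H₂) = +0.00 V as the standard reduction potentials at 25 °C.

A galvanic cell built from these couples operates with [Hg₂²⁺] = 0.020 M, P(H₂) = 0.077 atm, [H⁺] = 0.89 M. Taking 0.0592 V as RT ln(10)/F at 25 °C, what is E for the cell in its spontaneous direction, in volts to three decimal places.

Hg₂²⁺/Hg is the cathode (higher E°), H⁺/H₂ the anode: E°cell = +0.81 − (+0.00) = +0.81 V, n = 2.
Overall: Hg₂²⁺(aq) + H₂(g) → 2 Hg(l) + 2 H⁺(aq)
Q = [H⁺]^2 / ([Hg₂²⁺]·P(H₂)); log Q = 2.711.
E = E° − (0.0592/n) log Q = +0.81 − (0.0592/2)(2.711) = +0.730 V.

+0.730 V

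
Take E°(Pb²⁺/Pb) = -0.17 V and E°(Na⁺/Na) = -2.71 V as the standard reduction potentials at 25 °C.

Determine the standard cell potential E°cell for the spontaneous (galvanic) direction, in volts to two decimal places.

+2.54 V

The Pb²⁺/Pb couple has the higher reduction potential, so it is the cathode; Na⁺/Na is oxidised at the anode.
E°cell = E°(cathode) − E°(anode) = (-0.17) − (-2.71) = +2.54 V.
Since E°cell > 0, the reaction is spontaneous under standard conditions.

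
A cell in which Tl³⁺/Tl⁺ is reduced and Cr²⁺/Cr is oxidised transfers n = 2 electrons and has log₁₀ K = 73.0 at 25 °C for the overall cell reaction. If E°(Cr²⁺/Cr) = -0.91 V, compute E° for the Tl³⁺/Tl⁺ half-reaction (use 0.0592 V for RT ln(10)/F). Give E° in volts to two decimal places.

E°cell = (0.0592/n)·log K = (0.0592/2)(73.0) = +2.161 V.
Since Tl³⁺/Tl⁺ is the cathode and Cr²⁺/Cr the anode, E°cell = E°(Tl³⁺/Tl⁺) − E°(Cr²⁺/Cr).
So E°(Tl³⁺/Tl⁺) = E°cell + E°(Cr²⁺/Cr) = +2.161 + (-0.91) = +1.25 V.

+1.25 V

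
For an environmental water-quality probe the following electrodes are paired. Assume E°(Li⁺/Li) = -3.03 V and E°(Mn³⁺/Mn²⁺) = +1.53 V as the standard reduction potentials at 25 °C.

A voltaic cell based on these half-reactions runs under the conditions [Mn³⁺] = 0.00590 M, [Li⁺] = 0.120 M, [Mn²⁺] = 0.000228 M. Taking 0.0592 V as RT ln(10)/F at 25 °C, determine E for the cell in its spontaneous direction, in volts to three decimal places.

+4.698 V

Mn³⁺/Mn²⁺ is the cathode (higher E°), Li⁺/Li the anode: E°cell = +1.53 − (-3.03) = +4.56 V, n = 1.
Overall: Mn³⁺(aq) + Li(s) → Mn²⁺(aq) + Li⁺(aq)
Q = [Mn²⁺]·[Li⁺] / ([Mn³⁺]); log Q = -2.334.
E = E° − (0.0592/n) log Q = +4.56 − (0.0592/1)(-2.334) = +4.698 V.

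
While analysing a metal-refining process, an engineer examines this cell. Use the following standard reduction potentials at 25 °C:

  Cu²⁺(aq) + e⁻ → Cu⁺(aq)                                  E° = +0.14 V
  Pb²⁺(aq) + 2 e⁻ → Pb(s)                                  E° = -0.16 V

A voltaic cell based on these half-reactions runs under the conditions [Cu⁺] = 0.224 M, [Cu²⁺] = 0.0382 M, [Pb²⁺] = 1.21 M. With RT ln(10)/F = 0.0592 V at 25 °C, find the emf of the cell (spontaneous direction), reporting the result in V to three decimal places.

Cu²⁺/Cu⁺ is the cathode (higher E°), Pb²⁺/Pb the anode: E°cell = +0.14 − (-0.16) = +0.30 V, n = 2.
Overall: 2 Cu²⁺(aq) + Pb(s) → 2 Cu⁺(aq) + Pb²⁺(aq)
Q = [Cu⁺]^2·[Pb²⁺] / ([Cu²⁺]^2); log Q = 1.619.
E = E° − (0.0592/n) log Q = +0.30 − (0.0592/2)(1.619) = +0.252 V.

+0.252 V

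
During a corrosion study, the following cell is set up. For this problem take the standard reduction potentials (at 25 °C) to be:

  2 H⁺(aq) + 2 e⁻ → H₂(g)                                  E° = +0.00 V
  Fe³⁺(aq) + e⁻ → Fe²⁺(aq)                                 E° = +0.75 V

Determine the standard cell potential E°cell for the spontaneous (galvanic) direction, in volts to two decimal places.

The Fe³⁺/Fe²⁺ couple has the higher reduction potential, so it is the cathode; H⁺/H₂ is oxidised at the anode.
E°cell = E°(cathode) − E°(anode) = (+0.75) − (+0.00) = +0.75 V.
Since E°cell > 0, the reaction is spontaneous under standard conditions.

+0.75 V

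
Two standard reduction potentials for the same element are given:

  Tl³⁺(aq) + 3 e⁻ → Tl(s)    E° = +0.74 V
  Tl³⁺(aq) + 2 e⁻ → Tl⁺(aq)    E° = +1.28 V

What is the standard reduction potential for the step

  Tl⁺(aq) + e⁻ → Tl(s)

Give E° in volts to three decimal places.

Sequential free energies add, so n₃E°₃ = n₁E°₁ + n₂E°₂.
With n₃ = 3, and the known step contributing 2×(+1.28) V, the unknown satisfies 1·E° = 3×(+0.74) − 2×(+1.28) = -0.340.
E° = -0.340 / 1 = -0.340 V.

-0.340 V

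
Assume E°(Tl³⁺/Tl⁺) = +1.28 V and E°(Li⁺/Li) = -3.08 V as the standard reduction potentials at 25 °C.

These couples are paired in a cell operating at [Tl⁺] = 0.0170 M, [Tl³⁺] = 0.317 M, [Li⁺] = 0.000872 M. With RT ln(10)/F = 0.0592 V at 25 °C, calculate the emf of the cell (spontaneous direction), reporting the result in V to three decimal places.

+4.579 V

Tl³⁺/Tl⁺ is the cathode (higher E°), Li⁺/Li the anode: E°cell = +1.28 − (-3.08) = +4.36 V, n = 2.
Overall: Tl³⁺(aq) + 2 Li(s) → Tl⁺(aq) + 2 Li⁺(aq)
Q = [Tl⁺]·[Li⁺]^2 / ([Tl³⁺]); log Q = -7.390.
E = E° − (0.0592/n) log Q = +4.36 − (0.0592/2)(-7.390) = +4.579 V.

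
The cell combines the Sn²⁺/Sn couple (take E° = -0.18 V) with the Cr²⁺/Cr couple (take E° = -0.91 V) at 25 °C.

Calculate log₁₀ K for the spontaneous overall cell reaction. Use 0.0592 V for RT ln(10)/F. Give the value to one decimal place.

24.7

Cathode: Sn²⁺/Sn; anode: Cr²⁺/Cr. E°cell = +0.73 V, n = 2.
log K = nE°cell / 0.0592 = (2)(+0.73) / 0.0592 = 24.7.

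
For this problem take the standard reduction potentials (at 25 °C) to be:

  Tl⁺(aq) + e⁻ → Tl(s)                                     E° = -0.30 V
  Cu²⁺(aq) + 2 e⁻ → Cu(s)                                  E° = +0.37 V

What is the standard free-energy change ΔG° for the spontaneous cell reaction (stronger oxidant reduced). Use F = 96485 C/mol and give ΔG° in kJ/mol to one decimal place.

Cu²⁺/Cu (E° = +0.37 V) is the cathode; Tl⁺/Tl (E° = -0.30 V) is the anode, so E°cell = +0.67 V.
Balancing electrons gives n = 2 (lcm of 2 and 1).
ΔG° = −nFE° = −(2)(96485)(+0.67) = -129,290 J = -129.3 kJ/mol.

-129.3 kJ/mol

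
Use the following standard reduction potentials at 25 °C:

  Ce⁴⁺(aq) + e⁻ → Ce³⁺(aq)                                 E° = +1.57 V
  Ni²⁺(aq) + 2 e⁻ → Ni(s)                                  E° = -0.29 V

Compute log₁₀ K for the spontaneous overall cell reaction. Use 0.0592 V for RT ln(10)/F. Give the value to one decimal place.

62.8

Cathode: Ce⁴⁺/Ce³⁺; anode: Ni²⁺/Ni. E°cell = +1.86 V, n = 2.
log K = nE°cell / 0.0592 = (2)(+1.86) / 0.0592 = 62.8.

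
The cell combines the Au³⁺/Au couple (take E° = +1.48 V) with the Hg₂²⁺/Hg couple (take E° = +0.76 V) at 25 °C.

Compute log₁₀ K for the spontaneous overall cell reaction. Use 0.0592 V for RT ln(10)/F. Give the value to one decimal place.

Cathode: Au³⁺/Au; anode: Hg₂²⁺/Hg. E°cell = +0.72 V, n = 6.
log K = nE°cell / 0.0592 = (6)(+0.72) / 0.0592 = 73.0.

73.0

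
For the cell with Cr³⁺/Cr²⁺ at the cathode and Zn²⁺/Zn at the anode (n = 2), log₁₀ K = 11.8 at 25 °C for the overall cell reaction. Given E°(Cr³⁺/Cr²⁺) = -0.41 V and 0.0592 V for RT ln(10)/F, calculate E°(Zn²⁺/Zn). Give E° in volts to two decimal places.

-0.76 V

E°cell = (0.0592/n)·log K = (0.0592/2)(11.8) = +0.349 V.
Since Cr³⁺/Cr²⁺ is the cathode and Zn²⁺/Zn the anode, E°cell = E°(Cr³⁺/Cr²⁺) − E°(Zn²⁺/Zn).
So E°(Zn²⁺/Zn) = E°(Cr³⁺/Cr²⁺) − E°cell = (-0.41) − (+0.349) = -0.76 V.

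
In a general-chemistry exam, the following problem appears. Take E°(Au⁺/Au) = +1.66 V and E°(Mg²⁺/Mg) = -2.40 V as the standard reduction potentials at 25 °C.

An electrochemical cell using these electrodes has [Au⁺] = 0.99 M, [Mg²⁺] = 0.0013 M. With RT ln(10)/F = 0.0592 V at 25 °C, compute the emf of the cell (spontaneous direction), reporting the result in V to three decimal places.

+4.145 V

Au⁺/Au is the cathode (higher E°), Mg²⁺/Mg the anode: E°cell = +1.66 − (-2.40) = +4.06 V, n = 2.
Overall: 2 Au⁺(aq) + Mg(s) → 2 Au(s) + Mg²⁺(aq)
Q = [Mg²⁺] / ([Au⁺]^2); log Q = -2.877.
E = E° − (0.0592/n) log Q = +4.06 − (0.0592/2)(-2.877) = +4.145 V.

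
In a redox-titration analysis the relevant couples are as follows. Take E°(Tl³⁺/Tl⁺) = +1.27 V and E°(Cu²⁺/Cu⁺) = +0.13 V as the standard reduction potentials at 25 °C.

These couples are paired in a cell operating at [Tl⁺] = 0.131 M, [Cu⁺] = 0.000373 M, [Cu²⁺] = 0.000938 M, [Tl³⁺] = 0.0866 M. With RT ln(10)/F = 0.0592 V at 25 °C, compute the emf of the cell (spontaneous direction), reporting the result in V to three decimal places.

Tl³⁺/Tl⁺ is the cathode (higher E°), Cu²⁺/Cu⁺ the anode: E°cell = +1.27 − (+0.13) = +1.14 V, n = 2.
Overall: Tl³⁺(aq) + 2 Cu⁺(aq) → Tl⁺(aq) + 2 Cu²⁺(aq)
Q = [Tl⁺]·[Cu²⁺]^2 / ([Tl³⁺]·[Cu⁺]^2); log Q = 0.981.
E = E° − (0.0592/n) log Q = +1.14 − (0.0592/2)(0.981) = +1.111 V.

+1.111 V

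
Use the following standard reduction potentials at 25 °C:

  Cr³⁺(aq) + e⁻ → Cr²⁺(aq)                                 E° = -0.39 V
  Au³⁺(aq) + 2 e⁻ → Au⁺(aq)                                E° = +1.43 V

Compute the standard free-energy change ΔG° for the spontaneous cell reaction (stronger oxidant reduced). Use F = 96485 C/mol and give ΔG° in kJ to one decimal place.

Au³⁺/Au⁺ (E° = +1.43 V) is the cathode; Cr³⁺/Cr²⁺ (E° = -0.39 V) is the anode, so E°cell = +1.82 V.
Balancing electrons gives n = 2 (lcm of 2 and 1).
ΔG° = −nFE° = −(2)(96485)(+1.82) = -351,205 J = -351.2 kJ.

-351.2 kJ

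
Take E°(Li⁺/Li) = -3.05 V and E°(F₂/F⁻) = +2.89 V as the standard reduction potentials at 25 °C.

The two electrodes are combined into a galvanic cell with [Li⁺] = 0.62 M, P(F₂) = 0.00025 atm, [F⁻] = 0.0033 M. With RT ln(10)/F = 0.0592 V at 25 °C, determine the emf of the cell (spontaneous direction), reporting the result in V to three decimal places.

F₂/F⁻ is the cathode (higher E°), Li⁺/Li the anode: E°cell = +2.89 − (-3.05) = +5.94 V, n = 2.
Overall: F₂(g) + 2 Li(s) → 2 F⁻(aq) + 2 Li⁺(aq)
Q = [F⁻]^2·[Li⁺]^2 / (P(F₂)); log Q = -1.776.
E = E° − (0.0592/n) log Q = +5.94 − (0.0592/2)(-1.776) = +5.993 V.

+5.993 V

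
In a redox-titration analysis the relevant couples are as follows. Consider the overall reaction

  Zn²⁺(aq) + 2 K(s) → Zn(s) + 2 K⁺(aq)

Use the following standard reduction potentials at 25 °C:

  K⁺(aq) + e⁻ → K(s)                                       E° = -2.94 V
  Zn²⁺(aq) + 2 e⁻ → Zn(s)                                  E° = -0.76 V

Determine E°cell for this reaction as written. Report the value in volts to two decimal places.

The Zn²⁺/Zn couple has the higher reduction potential, so it is the cathode; K⁺/K is oxidised at the anode.
E°cell = E°(cathode) − E°(anode) = (-0.76) − (-2.94) = +2.18 V.
Since E°cell > 0, the reaction is spontaneous under standard conditions.

+2.18 V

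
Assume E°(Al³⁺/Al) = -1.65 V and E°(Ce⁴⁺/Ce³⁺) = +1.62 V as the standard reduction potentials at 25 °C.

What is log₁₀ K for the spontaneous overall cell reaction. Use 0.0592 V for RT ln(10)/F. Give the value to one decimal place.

Cathode: Ce⁴⁺/Ce³⁺; anode: Al³⁺/Al. E°cell = +3.27 V, n = 3.
log K = nE°cell / 0.0592 = (3)(+3.27) / 0.0592 = 165.7.

165.7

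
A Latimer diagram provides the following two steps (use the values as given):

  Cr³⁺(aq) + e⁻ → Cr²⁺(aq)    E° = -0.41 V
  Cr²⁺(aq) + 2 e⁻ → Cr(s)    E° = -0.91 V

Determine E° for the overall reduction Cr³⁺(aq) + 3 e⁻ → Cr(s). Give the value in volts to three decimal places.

-0.743 V

Standard free energies of sequential steps add: ΔG°₃ = ΔG°₁ + ΔG°₂, so n₃E°₃ = n₁E°₁ + n₂E°₂.
E°₃ = (1×-0.41 + 2×-0.91) / 3 = (-2.230) / 3 = -0.743 V.
Simply averaging or adding the two E° values would be wrong; the electron-weighted sum is required.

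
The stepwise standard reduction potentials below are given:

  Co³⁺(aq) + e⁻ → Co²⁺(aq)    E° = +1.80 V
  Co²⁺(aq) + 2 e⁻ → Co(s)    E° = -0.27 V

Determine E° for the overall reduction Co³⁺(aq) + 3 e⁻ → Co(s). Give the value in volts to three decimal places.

+0.420 V

Since ΔG° = −nFE° is additive over sequential reductions, n₃E°₃ = n₁E°₁ + n₂E°₂.
E°₃ = (1×+1.80 + 2×-0.27) / 3 = (+1.260) / 3 = +0.420 V.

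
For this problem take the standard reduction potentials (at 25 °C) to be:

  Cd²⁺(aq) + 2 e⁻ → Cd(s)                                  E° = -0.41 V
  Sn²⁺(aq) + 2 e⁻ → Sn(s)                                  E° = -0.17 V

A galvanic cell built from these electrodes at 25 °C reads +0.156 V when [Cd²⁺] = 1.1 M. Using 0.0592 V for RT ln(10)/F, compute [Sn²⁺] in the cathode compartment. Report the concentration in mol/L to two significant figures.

0.0016 M

Sn²⁺/Sn is the cathode, Cd²⁺/Cd the anode: E°cell = +0.24 V, n = 2.
Overall reaction: Sn²⁺(aq) + Cd(s) → Sn(s) + Cd²⁺(aq); Q = [Cd²⁺]^1/[Sn²⁺]^1.
From E = E° − (0.0592/n) log Q: log Q = (E° − E)·n/0.0592 = (+0.24 − (+0.156))·2/0.0592 = 2.8378.
So 1·log[Sn²⁺] = 1·log(1.1) − log Q = 0.0414 − (2.8378) = -2.7964; [Sn²⁺] = 10^(-2.7964) ≈ 0.0016 M.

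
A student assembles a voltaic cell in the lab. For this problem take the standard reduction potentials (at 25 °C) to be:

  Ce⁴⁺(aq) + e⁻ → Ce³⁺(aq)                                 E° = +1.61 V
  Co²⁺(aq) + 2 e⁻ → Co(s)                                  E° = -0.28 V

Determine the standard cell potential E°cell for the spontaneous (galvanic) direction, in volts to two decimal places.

The Ce⁴⁺/Ce³⁺ couple has the higher reduction potential, so it is the cathode; Co²⁺/Co is oxidised at the anode.
E°cell = E°(cathode) − E°(anode) = (+1.61) − (-0.28) = +1.89 V.

+1.89 V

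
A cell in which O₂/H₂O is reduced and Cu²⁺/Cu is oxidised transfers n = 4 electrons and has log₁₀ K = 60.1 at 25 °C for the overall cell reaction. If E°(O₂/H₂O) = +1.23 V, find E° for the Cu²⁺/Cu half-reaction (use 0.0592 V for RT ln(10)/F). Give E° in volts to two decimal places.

E°cell = (0.0592/n)·log K = (0.0592/4)(60.1) = +0.889 V.
Since O₂/H₂O is the cathode and Cu²⁺/Cu the anode, E°cell = E°(O₂/H₂O) − E°(Cu²⁺/Cu).
So E°(Cu²⁺/Cu) = E°(O₂/H₂O) − E°cell = (+1.23) − (+0.889) = +0.34 V.

+0.34 V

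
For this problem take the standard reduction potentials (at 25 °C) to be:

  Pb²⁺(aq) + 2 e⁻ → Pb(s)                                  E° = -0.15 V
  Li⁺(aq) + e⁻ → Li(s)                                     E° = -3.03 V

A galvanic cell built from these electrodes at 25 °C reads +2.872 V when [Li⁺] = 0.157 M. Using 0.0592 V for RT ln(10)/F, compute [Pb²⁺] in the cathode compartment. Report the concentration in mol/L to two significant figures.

0.013 M

Pb²⁺/Pb is the cathode, Li⁺/Li the anode: E°cell = +2.88 V, n = 2.
Overall reaction: Pb²⁺(aq) + 2 Li(s) → Pb(s) + 2 Li⁺(aq); Q = [Li⁺]^2/[Pb²⁺]^1.
From E = E° − (0.0592/n) log Q: log Q = (E° − E)·n/0.0592 = (+2.88 − (+2.872))·2/0.0592 = 0.2703.
So 1·log[Pb²⁺] = 2·log(0.157) − log Q = -1.6082 − (0.2703) = -1.8785; [Pb²⁺] = 10^(-1.8785) ≈ 0.013 M.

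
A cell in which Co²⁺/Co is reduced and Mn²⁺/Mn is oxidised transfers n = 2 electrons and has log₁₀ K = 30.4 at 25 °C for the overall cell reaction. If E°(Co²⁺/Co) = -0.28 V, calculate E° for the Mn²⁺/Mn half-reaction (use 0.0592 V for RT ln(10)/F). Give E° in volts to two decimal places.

E°cell = (0.0592/n)·log K = (0.0592/2)(30.4) = +0.900 V.
Since Co²⁺/Co is the cathode and Mn²⁺/Mn the anode, E°cell = E°(Co²⁺/Co) − E°(Mn²⁺/Mn).
So E°(Mn²⁺/Mn) = E°(Co²⁺/Co) − E°cell = (-0.28) − (+0.900) = -1.18 V.

-1.18 V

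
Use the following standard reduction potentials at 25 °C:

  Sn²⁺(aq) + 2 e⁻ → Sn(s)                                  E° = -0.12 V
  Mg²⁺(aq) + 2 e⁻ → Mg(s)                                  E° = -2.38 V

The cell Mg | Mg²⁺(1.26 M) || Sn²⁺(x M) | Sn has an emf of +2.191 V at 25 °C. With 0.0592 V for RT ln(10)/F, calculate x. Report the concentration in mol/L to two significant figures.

Sn²⁺/Sn is the cathode, Mg²⁺/Mg the anode: E°cell = +2.26 V, n = 2.
Overall reaction: Sn²⁺(aq) + Mg(s) → Sn(s) + Mg²⁺(aq); Q = [Mg²⁺]^1/[Sn²⁺]^1.
From E = E° − (0.0592/n) log Q: log Q = (E° − E)·n/0.0592 = (+2.26 − (+2.191))·2/0.0592 = 2.3311.
So 1·log[Sn²⁺] = 1·log(1.26) − log Q = 0.1004 − (2.3311) = -2.2307; [Sn²⁺] = 10^(-2.2307) ≈ 0.0059 M.

0.0059 M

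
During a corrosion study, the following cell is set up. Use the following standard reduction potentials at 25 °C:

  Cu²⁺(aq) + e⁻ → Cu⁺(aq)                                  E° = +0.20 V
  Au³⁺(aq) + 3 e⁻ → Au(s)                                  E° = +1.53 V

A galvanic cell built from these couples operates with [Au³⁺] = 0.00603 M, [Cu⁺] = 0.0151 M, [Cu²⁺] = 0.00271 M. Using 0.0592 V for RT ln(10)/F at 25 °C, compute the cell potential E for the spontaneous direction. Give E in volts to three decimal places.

+1.330 V

Au³⁺/Au is the cathode (higher E°), Cu²⁺/Cu⁺ the anode: E°cell = +1.53 − (+0.20) = +1.33 V, n = 3.
Overall: Au³⁺(aq) + 3 Cu⁺(aq) → Au(s) + 3 Cu²⁺(aq)
Q = [Cu²⁺]^3 / ([Au³⁺]·[Cu⁺]^3); log Q = -0.018.
E = E° − (0.0592/n) log Q = +1.33 − (0.0592/3)(-0.018) = +1.330 V.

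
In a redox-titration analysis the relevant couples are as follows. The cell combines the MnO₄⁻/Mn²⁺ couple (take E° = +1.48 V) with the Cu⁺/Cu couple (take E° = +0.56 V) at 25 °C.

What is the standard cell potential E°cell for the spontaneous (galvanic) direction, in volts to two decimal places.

The MnO₄⁻/Mn²⁺ couple has the higher reduction potential, so it is the cathode; Cu⁺/Cu is oxidised at the anode.
E°cell = E°(cathode) − E°(anode) = (+1.48) − (+0.56) = +0.92 V.

+0.92 V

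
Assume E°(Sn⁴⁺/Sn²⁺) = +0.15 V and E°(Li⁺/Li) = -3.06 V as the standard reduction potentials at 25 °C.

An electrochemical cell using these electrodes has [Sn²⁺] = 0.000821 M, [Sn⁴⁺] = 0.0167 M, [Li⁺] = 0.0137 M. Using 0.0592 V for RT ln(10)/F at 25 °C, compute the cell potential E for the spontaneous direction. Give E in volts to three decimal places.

Sn⁴⁺/Sn²⁺ is the cathode (higher E°), Li⁺/Li the anode: E°cell = +0.15 − (-3.06) = +3.21 V, n = 2.
Overall: Sn⁴⁺(aq) + 2 Li(s) → Sn²⁺(aq) + 2 Li⁺(aq)
Q = [Sn²⁺]·[Li⁺]^2 / ([Sn⁴⁺]); log Q = -5.035.
E = E° − (0.0592/n) log Q = +3.21 − (0.0592/2)(-5.035) = +3.359 V.

+3.359 V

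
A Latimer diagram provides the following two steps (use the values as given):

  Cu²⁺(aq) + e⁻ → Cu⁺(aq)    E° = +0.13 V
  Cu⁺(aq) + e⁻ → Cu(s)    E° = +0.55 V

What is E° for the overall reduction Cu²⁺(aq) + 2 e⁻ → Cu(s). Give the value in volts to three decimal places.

Since ΔG° = −nFE° is additive over sequential reductions, n₃E°₃ = n₁E°₁ + n₂E°₂.
E°₃ = (1×+0.13 + 1×+0.55) / 2 = (+0.680) / 2 = +0.340 V.

+0.340 V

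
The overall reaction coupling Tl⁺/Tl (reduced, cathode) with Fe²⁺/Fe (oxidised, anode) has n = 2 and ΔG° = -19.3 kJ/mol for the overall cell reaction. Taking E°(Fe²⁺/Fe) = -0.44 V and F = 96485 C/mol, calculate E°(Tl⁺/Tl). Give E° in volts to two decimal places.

E°cell = −ΔG°/(nF) = −(-19.3×10³)/((2)(96485)) = +0.100 V.
Since Tl⁺/Tl is the cathode and Fe²⁺/Fe the anode, E°cell = E°(Tl⁺/Tl) − E°(Fe²⁺/Fe).
So E°(Tl⁺/Tl) = E°cell + E°(Fe²⁺/Fe) = +0.100 + (-0.44) = -0.34 V.

-0.34 V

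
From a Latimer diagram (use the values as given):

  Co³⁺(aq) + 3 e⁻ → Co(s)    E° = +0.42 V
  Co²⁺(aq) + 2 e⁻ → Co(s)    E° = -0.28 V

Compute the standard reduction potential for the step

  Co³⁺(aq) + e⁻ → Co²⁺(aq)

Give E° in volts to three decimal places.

+1.820 V

Sequential free energies add, so n₃E°₃ = n₁E°₁ + n₂E°₂.
With n₃ = 3, and the known step contributing 2×(-0.28) V, the unknown satisfies 1·E° = 3×(+0.42) − 2×(-0.28) = +1.820.
E° = +1.820 / 1 = +1.820 V.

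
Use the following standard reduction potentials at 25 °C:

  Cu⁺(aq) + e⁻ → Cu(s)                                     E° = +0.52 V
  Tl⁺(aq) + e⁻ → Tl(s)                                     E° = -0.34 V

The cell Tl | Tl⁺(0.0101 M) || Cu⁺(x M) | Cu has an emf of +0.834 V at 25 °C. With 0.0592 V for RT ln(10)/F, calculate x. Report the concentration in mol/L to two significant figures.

Cu⁺/Cu is the cathode, Tl⁺/Tl the anode: E°cell = +0.86 V, n = 1.
Overall reaction: Cu⁺(aq) + Tl(s) → Cu(s) + Tl⁺(aq); Q = [Tl⁺]^1/[Cu⁺]^1.
From E = E° − (0.0592/n) log Q: log Q = (E° − E)·n/0.0592 = (+0.86 − (+0.834))·1/0.0592 = 0.4392.
So 1·log[Cu⁺] = 1·log(0.0101) − log Q = -1.9957 − (0.4392) = -2.4349; [Cu⁺] = 10^(-2.4349) ≈ 0.0037 M.

0.0037 M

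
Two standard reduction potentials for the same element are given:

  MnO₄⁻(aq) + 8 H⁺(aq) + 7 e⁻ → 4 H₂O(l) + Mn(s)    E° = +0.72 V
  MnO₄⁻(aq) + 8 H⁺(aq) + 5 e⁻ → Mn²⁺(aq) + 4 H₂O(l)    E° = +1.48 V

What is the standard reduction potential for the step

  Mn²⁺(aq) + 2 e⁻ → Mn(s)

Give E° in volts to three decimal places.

Sequential free energies add, so n₃E°₃ = n₁E°₁ + n₂E°₂.
With n₃ = 7, and the known step contributing 5×(+1.48) V, the unknown satisfies 2·E° = 7×(+0.72) − 5×(+1.48) = -2.360.
E° = -2.360 / 2 = -1.180 V.

-1.180 V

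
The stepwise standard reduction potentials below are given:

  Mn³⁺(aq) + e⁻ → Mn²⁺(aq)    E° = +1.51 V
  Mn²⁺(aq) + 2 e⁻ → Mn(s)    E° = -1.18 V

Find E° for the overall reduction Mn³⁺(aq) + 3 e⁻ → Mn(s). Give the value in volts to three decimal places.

-0.283 V

Standard free energies of sequential steps add: ΔG°₃ = ΔG°₁ + ΔG°₂, so n₃E°₃ = n₁E°₁ + n₂E°₂.
E°₃ = (1×+1.51 + 2×-1.18) / 3 = (-0.850) / 3 = -0.283 V.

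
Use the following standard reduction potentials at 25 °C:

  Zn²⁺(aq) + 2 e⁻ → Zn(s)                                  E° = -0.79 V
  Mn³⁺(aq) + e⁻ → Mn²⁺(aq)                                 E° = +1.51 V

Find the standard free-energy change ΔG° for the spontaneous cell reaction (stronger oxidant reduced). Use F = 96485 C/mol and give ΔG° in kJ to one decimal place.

-443.8 kJ

Mn³⁺/Mn²⁺ (E° = +1.51 V) is the cathode; Zn²⁺/Zn (E° = -0.79 V) is the anode, so E°cell = +2.30 V.
Balancing electrons gives n = 2 (lcm of 1 and 2).
ΔG° = −nFE° = −(2)(96485)(+2.30) = -443,831 J = -443.8 kJ.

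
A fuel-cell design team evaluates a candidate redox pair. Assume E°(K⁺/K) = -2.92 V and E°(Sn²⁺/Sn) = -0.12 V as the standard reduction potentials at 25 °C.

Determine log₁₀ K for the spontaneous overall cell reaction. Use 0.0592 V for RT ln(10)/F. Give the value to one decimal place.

Cathode: Sn²⁺/Sn; anode: K⁺/K. E°cell = +2.80 V, n = 2.
log K = nE°cell / 0.0592 = (2)(+2.80) / 0.0592 = 94.6.

94.6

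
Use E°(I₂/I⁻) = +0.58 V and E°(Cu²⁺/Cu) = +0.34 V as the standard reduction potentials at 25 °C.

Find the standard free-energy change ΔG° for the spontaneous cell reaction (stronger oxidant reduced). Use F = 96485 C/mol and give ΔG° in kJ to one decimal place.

I₂/I⁻ (E° = +0.58 V) is the cathode; Cu²⁺/Cu (E° = +0.34 V) is the anode, so E°cell = +0.24 V.
Balancing electrons gives n = 2 (lcm of 2 and 2).
ΔG° = −nFE° = −(2)(96485)(+0.24) = -46,313 J = -46.3 kJ.

-46.3 kJ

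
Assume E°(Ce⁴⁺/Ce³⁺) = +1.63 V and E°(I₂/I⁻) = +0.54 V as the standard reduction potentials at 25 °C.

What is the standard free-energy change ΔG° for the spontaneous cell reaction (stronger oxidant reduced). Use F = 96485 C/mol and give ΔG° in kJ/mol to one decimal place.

-210.3 kJ/mol

Ce⁴⁺/Ce³⁺ (E° = +1.63 V) is the cathode; I₂/I⁻ (E° = +0.54 V) is the anode, so E°cell = +1.09 V.
Balancing electrons gives n = 2 (lcm of 1 and 2).
ΔG° = −nFE° = −(2)(96485)(+1.09) = -210,337 J = -210.3 kJ/mol.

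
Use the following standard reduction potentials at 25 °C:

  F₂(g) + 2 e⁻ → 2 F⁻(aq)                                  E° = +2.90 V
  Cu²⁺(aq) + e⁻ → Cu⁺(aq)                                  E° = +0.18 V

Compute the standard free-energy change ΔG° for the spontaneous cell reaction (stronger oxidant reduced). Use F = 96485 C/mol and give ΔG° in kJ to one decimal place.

F₂/F⁻ (E° = +2.90 V) is the cathode; Cu²⁺/Cu⁺ (E° = +0.18 V) is the anode, so E°cell = +2.72 V.
Balancing electrons gives n = 2 (lcm of 2 and 1).
ΔG° = −nFE° = −(2)(96485)(+2.72) = -524,878 J = -524.9 kJ.

-524.9 kJ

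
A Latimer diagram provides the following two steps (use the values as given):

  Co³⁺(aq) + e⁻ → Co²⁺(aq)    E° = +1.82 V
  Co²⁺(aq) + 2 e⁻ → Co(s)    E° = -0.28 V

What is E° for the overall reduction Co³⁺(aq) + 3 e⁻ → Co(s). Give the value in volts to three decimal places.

Adding the free-energy changes (−nFE°) of the two steps gives −n₃FE°₃ = −n₁FE°₁ − n₂FE°₂.
E°₃ = (1×+1.82 + 2×-0.28) / 3 = (+1.260) / 3 = +0.420 V.

+0.420 V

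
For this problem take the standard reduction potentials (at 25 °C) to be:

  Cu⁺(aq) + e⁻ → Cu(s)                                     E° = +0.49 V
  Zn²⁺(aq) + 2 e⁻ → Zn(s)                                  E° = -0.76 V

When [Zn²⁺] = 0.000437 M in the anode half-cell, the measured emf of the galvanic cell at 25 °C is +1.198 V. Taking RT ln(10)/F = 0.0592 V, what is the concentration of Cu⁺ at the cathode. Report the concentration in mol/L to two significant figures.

0.0028 M

Cu⁺/Cu is the cathode, Zn²⁺/Zn the anode: E°cell = +1.25 V, n = 2.
Overall reaction: 2 Cu⁺(aq) + Zn(s) → 2 Cu(s) + Zn²⁺(aq); Q = [Zn²⁺]^1/[Cu⁺]^2.
From E = E° − (0.0592/n) log Q: log Q = (E° − E)·n/0.0592 = (+1.25 − (+1.198))·2/0.0592 = 1.7568.
So 2·log[Cu⁺] = 1·log(0.000437) − log Q = -3.3595 − (1.7568) = -5.1163; log[Cu⁺] = -5.1163 / 2 = -2.5581; [Cu⁺] = 10^(-2.5581) ≈ 0.0028 M.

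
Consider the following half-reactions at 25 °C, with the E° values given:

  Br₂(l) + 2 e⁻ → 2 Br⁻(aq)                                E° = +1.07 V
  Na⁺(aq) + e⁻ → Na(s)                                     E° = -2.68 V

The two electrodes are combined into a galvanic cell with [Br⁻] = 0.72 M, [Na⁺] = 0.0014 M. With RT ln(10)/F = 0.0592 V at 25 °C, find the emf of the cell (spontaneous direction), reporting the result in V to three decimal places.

+3.927 V

Br₂/Br⁻ is the cathode (higher E°), Na⁺/Na the anode: E°cell = +1.07 − (-2.68) = +3.75 V, n = 2.
Overall: Br₂(l) + 2 Na(s) → 2 Br⁻(aq) + 2 Na⁺(aq)
Q = [Br⁻]^2·[Na⁺]^2; log Q = -5.993.
E = E° − (0.0592/n) log Q = +3.75 − (0.0592/2)(-5.993) = +3.927 V.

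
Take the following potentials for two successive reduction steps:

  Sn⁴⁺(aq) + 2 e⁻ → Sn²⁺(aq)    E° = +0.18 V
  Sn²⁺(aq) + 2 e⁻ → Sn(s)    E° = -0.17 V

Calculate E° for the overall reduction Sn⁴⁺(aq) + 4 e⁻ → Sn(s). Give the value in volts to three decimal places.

+0.005 V

Standard free energies of sequential steps add: ΔG°₃ = ΔG°₁ + ΔG°₂, so n₃E°₃ = n₁E°₁ + n₂E°₂.
E°₃ = (2×+0.18 + 2×-0.17) / 4 = (+0.020) / 4 = +0.005 V.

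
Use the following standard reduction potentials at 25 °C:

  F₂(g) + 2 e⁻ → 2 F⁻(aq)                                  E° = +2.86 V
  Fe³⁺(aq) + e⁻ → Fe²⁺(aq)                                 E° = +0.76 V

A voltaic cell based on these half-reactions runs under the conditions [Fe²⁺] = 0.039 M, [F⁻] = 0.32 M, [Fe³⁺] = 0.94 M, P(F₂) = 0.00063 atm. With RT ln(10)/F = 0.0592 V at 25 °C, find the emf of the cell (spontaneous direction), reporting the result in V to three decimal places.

F₂/F⁻ is the cathode (higher E°), Fe³⁺/Fe²⁺ the anode: E°cell = +2.86 − (+0.76) = +2.10 V, n = 2.
Overall: F₂(g) + 2 Fe²⁺(aq) → 2 F⁻(aq) + 2 Fe³⁺(aq)
Q = [F⁻]^2·[Fe³⁺]^2 / (P(F₂)·[Fe²⁺]^2); log Q = 4.975.
E = E° − (0.0592/n) log Q = +2.10 − (0.0592/2)(4.975) = +1.953 V.

+1.953 V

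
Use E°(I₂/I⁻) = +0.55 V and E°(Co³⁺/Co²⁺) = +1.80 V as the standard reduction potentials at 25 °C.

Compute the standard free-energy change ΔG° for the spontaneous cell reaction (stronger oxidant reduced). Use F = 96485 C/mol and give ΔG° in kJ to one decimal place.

-241.2 kJ

Co³⁺/Co²⁺ (E° = +1.80 V) is the cathode; I₂/I⁻ (E° = +0.55 V) is the anode, so E°cell = +1.25 V.
Balancing electrons gives n = 2 (lcm of 1 and 2).
ΔG° = −nFE° = −(2)(96485)(+1.25) = -241,212 J = -241.2 kJ.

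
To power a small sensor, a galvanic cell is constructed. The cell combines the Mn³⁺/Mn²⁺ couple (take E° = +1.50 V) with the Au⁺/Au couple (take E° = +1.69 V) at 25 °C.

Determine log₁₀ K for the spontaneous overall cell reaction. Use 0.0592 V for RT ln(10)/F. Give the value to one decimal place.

3.2

Cathode: Au⁺/Au; anode: Mn³⁺/Mn²⁺. E°cell = +0.19 V, n = 1.
log K = nE°cell / 0.0592 = (1)(+0.19) / 0.0592 = 3.2.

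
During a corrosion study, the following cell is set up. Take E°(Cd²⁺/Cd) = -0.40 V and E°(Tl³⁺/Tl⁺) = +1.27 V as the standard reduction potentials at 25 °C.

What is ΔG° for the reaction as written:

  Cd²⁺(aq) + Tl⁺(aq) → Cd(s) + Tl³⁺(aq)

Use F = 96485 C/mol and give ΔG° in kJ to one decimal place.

As written, Cd²⁺/Cd is reduced (cathode) and Tl³⁺/Tl⁺ is oxidised (anode), so E°cell = (-0.40) − (+1.27) = -1.67 V.
Balancing electrons gives n = 2.
ΔG° = −nFE° = −(2)(96485)(-1.67) = 322,260 J = +322.3 kJ.

+322.3 kJ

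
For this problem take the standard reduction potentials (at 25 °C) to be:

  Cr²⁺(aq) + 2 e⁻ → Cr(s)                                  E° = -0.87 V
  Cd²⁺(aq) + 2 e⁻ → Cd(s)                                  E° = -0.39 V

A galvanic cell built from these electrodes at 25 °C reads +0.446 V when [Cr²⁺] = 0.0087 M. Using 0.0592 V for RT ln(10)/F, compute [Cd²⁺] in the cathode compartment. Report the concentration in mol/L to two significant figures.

Cd²⁺/Cd is the cathode, Cr²⁺/Cr the anode: E°cell = +0.48 V, n = 2.
Overall reaction: Cd²⁺(aq) + Cr(s) → Cd(s) + Cr²⁺(aq); Q = [Cr²⁺]^1/[Cd²⁺]^1.
From E = E° − (0.0592/n) log Q: log Q = (E° − E)·n/0.0592 = (+0.48 − (+0.446))·2/0.0592 = 1.1486.
So 1·log[Cd²⁺] = 1·log(0.0087) − log Q = -2.0605 − (1.1486) = -3.2091; [Cd²⁺] = 10^(-3.2091) ≈ 0.00062 M.

0.00062 M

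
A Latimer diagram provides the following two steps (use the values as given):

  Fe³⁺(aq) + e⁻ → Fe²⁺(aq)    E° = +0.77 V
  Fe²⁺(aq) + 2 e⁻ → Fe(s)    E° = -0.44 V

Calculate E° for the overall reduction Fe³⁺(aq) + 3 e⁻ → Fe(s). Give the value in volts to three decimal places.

Adding the free-energy changes (−nFE°) of the two steps gives −n₃FE°₃ = −n₁FE°₁ − n₂FE°₂.
E°₃ = (1×+0.77 + 2×-0.44) / 3 = (-0.110) / 3 = -0.037 V.
E° values themselves are not directly additive — weighting by electron count is essential.

-0.037 V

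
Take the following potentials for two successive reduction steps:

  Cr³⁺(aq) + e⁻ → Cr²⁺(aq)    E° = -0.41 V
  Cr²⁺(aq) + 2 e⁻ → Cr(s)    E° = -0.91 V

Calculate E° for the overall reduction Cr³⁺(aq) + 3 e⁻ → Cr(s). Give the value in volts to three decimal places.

-0.743 V

Adding the free-energy changes (−nFE°) of the two steps gives −n₃FE°₃ = −n₁FE°₁ − n₂FE°₂.
E°₃ = (1×-0.41 + 2×-0.91) / 3 = (-2.230) / 3 = -0.743 V.
E° values themselves are not directly additive — weighting by electron count is essential.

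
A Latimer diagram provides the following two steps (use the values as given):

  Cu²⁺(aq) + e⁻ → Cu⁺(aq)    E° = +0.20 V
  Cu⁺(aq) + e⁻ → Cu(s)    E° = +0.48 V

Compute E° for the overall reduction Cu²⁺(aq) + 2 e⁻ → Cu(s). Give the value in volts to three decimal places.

Standard free energies of sequential steps add: ΔG°₃ = ΔG°₁ + ΔG°₂, so n₃E°₃ = n₁E°₁ + n₂E°₂.
E°₃ = (1×+0.20 + 1×+0.48) / 2 = (+0.680) / 2 = +0.340 V.

+0.340 V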